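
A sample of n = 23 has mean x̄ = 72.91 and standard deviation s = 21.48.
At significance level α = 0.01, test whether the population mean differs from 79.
One-sample t-test:
H₀: μ = 79
H₁: μ ≠ 79
df = n - 1 = 22
t = (x̄ - μ₀) / (s/√n) = (72.91 - 79) / (21.48/√23) = -1.360
p-value = 0.1877

Since p-value > α = 0.01, we fail to reject H₀.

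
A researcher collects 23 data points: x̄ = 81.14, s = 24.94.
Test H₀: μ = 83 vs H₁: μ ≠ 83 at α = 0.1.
One-sample t-test:
H₀: μ = 83
H₁: μ ≠ 83
df = n - 1 = 22
t = (x̄ - μ₀) / (s/√n) = (81.14 - 83) / (24.94/√23) = -0.358
p-value = 0.7240

Since p-value > α = 0.1, we fail to reject H₀.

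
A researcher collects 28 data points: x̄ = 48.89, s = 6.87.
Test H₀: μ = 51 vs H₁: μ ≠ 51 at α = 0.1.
One-sample t-test:
H₀: μ = 51
H₁: μ ≠ 51
df = n - 1 = 27
t = (x̄ - μ₀) / (s/√n) = (48.89 - 51) / (6.87/√28) = -1.625
p-value = 0.1157

Since p-value > α = 0.1, we fail to reject H₀.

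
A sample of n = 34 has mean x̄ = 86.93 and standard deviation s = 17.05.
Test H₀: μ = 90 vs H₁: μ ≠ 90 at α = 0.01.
One-sample t-test:
H₀: μ = 90
H₁: μ ≠ 90
df = n - 1 = 33
t = (x̄ - μ₀) / (s/√n) = (86.93 - 90) / (17.05/√34) = -1.050
p-value = 0.3014

Since p-value > α = 0.01, we fail to reject H₀.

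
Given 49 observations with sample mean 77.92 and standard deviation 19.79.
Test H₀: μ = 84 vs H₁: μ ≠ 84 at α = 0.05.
One-sample t-test:
H₀: μ = 84
H₁: μ ≠ 84
df = n - 1 = 48
t = (x̄ - μ₀) / (s/√n) = (77.92 - 84) / (19.79/√49) = -2.151
p-value = 0.0366

Since p-value < α = 0.05, we reject H₀.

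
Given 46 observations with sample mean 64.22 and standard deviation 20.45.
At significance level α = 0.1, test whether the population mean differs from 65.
One-sample t-test:
H₀: μ = 65
H₁: μ ≠ 65
df = n - 1 = 45
t = (x̄ - μ₀) / (s/√n) = (64.22 - 65) / (20.45/√46) = -0.259
p-value = 0.7971

Since p-value > α = 0.1, we fail to reject H₀.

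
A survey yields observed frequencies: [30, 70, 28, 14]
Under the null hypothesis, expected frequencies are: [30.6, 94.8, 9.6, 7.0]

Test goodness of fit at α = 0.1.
Chi-square goodness of fit test:
H₀: observed counts match expected distribution
H₁: observed counts differ from expected distribution
df = k - 1 = 3
χ² = Σ(O - E)²/E
   = (30 - 30.6)²/30.6 + (70 - 94.8)²/94.8 + (28 - 9.6)²/9.6 + (14 - 7.0)²/7.0
   = 0.012 + 6.488 + 35.267 + 7.000
   = 48.77
p-value < 0.0001

Since p-value < α = 0.1, we reject H₀.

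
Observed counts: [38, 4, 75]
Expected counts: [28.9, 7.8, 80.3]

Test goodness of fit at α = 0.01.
Chi-square goodness of fit test:
H₀: observed counts match expected distribution
H₁: observed counts differ from expected distribution
df = k - 1 = 2
χ² = Σ(O - E)²/E
   = (38 - 28.9)²/28.9 + (4 - 7.8)²/7.8 + (75 - 80.3)²/80.3
   = 2.865 + 1.851 + 0.350
   = 5.07
p-value = 0.0794

Since p-value > α = 0.01, we fail to reject H₀.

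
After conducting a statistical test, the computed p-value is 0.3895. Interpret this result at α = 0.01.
Since p = 0.3895 > α = 0.01, fail to reject H₀.
There is insufficient evidence to reject the null hypothesis; the result is not statistically significant at the 0.01 level.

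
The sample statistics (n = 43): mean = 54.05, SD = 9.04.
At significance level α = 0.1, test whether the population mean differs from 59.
One-sample t-test:
H₀: μ = 59
H₁: μ ≠ 59
df = n - 1 = 42
t = (x̄ - μ₀) / (s/√n) = (54.05 - 59) / (9.04/√43) = -3.591
p-value = 0.0009

Since p-value < α = 0.1, we reject H₀.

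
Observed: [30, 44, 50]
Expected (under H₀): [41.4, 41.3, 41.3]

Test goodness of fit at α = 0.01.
Chi-square goodness of fit test:
H₀: observed counts match expected distribution
H₁: observed counts differ from expected distribution
df = k - 1 = 2
χ² = Σ(O - E)²/E
   = (30 - 41.4)²/41.4 + (44 - 41.3)²/41.3 + (50 - 41.3)²/41.3
   = 3.139 + 0.177 + 1.833
   = 5.15
p-value = 0.0762

Since p-value > α = 0.01, we fail to reject H₀.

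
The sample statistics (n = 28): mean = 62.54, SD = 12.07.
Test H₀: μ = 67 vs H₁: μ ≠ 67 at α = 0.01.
One-sample t-test:
H₀: μ = 67
H₁: μ ≠ 67
df = n - 1 = 27
t = (x̄ - μ₀) / (s/√n) = (62.54 - 67) / (12.07/√28) = -1.955
p-value = 0.0610

Since p-value > α = 0.01, we fail to reject H₀.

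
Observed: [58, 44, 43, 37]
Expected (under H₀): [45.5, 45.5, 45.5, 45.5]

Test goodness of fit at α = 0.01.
Chi-square goodness of fit test:
H₀: observed counts match expected distribution
H₁: observed counts differ from expected distribution
df = k - 1 = 3
χ² = Σ(O - E)²/E
   = (58 - 45.5)²/45.5 + (44 - 45.5)²/45.5 + (43 - 45.5)²/45.5 + (37 - 45.5)²/45.5
   = 3.434 + 0.049 + 0.137 + 1.588
   = 5.21
p-value = 0.1571

Since p-value > α = 0.01, we fail to reject H₀.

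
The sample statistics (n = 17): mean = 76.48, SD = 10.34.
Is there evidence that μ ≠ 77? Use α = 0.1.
One-sample t-test:
H₀: μ = 77
H₁: μ ≠ 77
df = n - 1 = 16
t = (x̄ - μ₀) / (s/√n) = (76.48 - 77) / (10.34/√17) = -0.207
p-value = 0.8384

Since p-value > α = 0.1, we fail to reject H₀.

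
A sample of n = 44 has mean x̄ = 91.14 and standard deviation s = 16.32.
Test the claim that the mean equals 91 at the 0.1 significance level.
One-sample t-test:
H₀: μ = 91
H₁: μ ≠ 91
df = n - 1 = 43
t = (x̄ - μ₀) / (s/√n) = (91.14 - 91) / (16.32/√44) = 0.057
p-value = 0.9549

Since p-value > α = 0.1, we fail to reject H₀.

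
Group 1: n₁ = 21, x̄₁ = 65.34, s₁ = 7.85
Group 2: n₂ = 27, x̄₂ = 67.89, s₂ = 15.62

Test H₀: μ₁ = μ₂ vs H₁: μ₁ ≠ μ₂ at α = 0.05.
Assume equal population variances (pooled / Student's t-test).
Student's two-sample t-test (equal variances):
H₀: μ₁ = μ₂
H₁: μ₁ ≠ μ₂
df = n₁ + n₂ - 2 = 46
Pooled variance s_p² = [(n₁-1)s₁² + (n₂-1)s₂²] / (n₁ + n₂ - 2) = [(20)(7.85²) + (26)(15.62²)] / 46 = 164.6966
SE = √(s_p²(1/n₁ + 1/n₂)) = √(164.6966 × (1/21 + 1/27)) = 3.7340
t = (x̄₁ - x̄₂) / SE = (65.34 - 67.89) / 3.7340 = -2.55 / 3.7340 = -0.683
p-value = 0.4981

Since p-value > α = 0.05, we fail to reject H₀.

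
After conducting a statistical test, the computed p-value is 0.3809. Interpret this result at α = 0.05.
Since p = 0.3809 > α = 0.05, fail to reject H₀.
There is insufficient evidence to reject the null hypothesis; the result is not statistically significant at the 0.05 level.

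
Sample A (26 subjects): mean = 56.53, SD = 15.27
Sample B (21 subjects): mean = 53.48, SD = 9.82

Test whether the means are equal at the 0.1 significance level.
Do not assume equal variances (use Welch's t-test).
Welch's two-sample t-test:
H₀: μ₁ = μ₂
H₁: μ₁ ≠ μ₂
s₁²/n₁ = 15.27²/26 = 8.9682,  s₂²/n₂ = 9.82²/21 = 4.5920
SE = √(s₁²/n₁ + s₂²/n₂) = √(8.9682 + 4.5920) = 3.6824
df (Welch-Satterthwaite) = (s₁²/n₁ + s₂²/n₂)² / [(s₁²/n₁)²/(n₁-1) + (s₂²/n₂)²/(n₂-1)] ≈ 43.05
t = (x̄₁ - x̄₂) / SE = (56.53 - 53.48) / 3.6824 = 3.05 / 3.6824 = 0.828
p-value = 0.4121

Since p-value > α = 0.1, we fail to reject H₀.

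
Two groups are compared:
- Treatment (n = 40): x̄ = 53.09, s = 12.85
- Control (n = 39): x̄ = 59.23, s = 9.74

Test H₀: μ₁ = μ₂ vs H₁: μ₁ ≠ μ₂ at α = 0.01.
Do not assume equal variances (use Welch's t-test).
Welch's two-sample t-test:
H₀: μ₁ = μ₂
H₁: μ₁ ≠ μ₂
s₁²/n₁ = 12.85²/40 = 4.1281,  s₂²/n₂ = 9.74²/39 = 2.4325
SE = √(s₁²/n₁ + s₂²/n₂) = √(4.1281 + 2.4325) = 2.5614
df (Welch-Satterthwaite) = (s₁²/n₁ + s₂²/n₂)² / [(s₁²/n₁)²/(n₁-1) + (s₂²/n₂)²/(n₂-1)] ≈ 72.62
t = (x̄₁ - x̄₂) / SE = (53.09 - 59.23) / 2.5614 = -6.14 / 2.5614 = -2.397
p-value = 0.0191

Since p-value > α = 0.01, we fail to reject H₀.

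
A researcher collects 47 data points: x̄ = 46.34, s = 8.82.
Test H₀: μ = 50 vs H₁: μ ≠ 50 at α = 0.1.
One-sample t-test:
H₀: μ = 50
H₁: μ ≠ 50
df = n - 1 = 46
t = (x̄ - μ₀) / (s/√n) = (46.34 - 50) / (8.82/√47) = -2.845
p-value = 0.0066

Since p-value < α = 0.1, we reject H₀.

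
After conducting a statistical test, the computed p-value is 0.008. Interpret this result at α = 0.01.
Since p = 0.008 < α = 0.01, reject H₀.
There is sufficient evidence to reject the null hypothesis; the result is statistically significant at the 0.01 level.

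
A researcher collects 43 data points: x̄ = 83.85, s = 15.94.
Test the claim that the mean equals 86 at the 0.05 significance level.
One-sample t-test:
H₀: μ = 86
H₁: μ ≠ 86
df = n - 1 = 42
t = (x̄ - μ₀) / (s/√n) = (83.85 - 86) / (15.94/√43) = -0.884
p-value = 0.3815

Since p-value > α = 0.05, we fail to reject H₀.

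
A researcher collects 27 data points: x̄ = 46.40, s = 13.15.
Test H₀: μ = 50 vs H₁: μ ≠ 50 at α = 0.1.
One-sample t-test:
H₀: μ = 50
H₁: μ ≠ 50
df = n - 1 = 26
t = (x̄ - μ₀) / (s/√n) = (46.40 - 50) / (13.15/√27) = -1.423
p-value = 0.1668

Since p-value > α = 0.1, we fail to reject H₀.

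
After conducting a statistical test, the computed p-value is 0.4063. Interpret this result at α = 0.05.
Since p = 0.4063 > α = 0.05, fail to reject H₀.
There is insufficient evidence to reject the null hypothesis; the result is not statistically significant at the 0.05 level.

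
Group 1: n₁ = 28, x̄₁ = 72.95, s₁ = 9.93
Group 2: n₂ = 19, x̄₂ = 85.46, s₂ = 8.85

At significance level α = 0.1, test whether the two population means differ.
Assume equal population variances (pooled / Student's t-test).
Student's two-sample t-test (equal variances):
H₀: μ₁ = μ₂
H₁: μ₁ ≠ μ₂
df = n₁ + n₂ - 2 = 45
Pooled variance s_p² = [(n₁-1)s₁² + (n₂-1)s₂²] / (n₁ + n₂ - 2) = [(27)(9.93²) + (18)(8.85²)] / 45 = 90.4919
SE = √(s_p²(1/n₁ + 1/n₂)) = √(90.4919 × (1/28 + 1/19)) = 2.8275
t = (x̄₁ - x̄₂) / SE = (72.95 - 85.46) / 2.8275 = -12.51 / 2.8275 = -4.424
p-value = 0.0001

Since p-value < α = 0.1, we reject H₀.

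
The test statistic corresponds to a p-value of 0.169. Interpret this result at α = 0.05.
Since p = 0.169 > α = 0.05, fail to reject H₀.
There is insufficient evidence to reject the null hypothesis; the result is not statistically significant at the 0.05 level.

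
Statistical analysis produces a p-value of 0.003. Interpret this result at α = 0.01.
Since p = 0.003 < α = 0.01, reject H₀.
There is sufficient evidence to reject the null hypothesis; the result is statistically significant at the 0.01 level.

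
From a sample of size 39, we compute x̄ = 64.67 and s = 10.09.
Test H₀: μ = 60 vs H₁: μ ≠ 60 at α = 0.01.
One-sample t-test:
H₀: μ = 60
H₁: μ ≠ 60
df = n - 1 = 38
t = (x̄ - μ₀) / (s/√n) = (64.67 - 60) / (10.09/√39) = 2.890
p-value = 0.0063

Since p-value < α = 0.01, we reject H₀.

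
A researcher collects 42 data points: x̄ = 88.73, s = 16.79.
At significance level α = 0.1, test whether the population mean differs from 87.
One-sample t-test:
H₀: μ = 87
H₁: μ ≠ 87
df = n - 1 = 41
t = (x̄ - μ₀) / (s/√n) = (88.73 - 87) / (16.79/√42) = 0.668
p-value = 0.5080

Since p-value > α = 0.1, we fail to reject H₀.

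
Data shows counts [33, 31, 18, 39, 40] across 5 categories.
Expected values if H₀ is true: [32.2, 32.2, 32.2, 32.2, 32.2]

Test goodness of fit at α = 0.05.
Chi-square goodness of fit test:
H₀: observed counts match expected distribution
H₁: observed counts differ from expected distribution
df = k - 1 = 4
χ² = Σ(O - E)²/E
   = (33 - 32.2)²/32.2 + (31 - 32.2)²/32.2 + (18 - 32.2)²/32.2 + (39 - 32.2)²/32.2 + (40 - 32.2)²/32.2
   = 0.020 + 0.045 + 6.262 + 1.436 + 1.889
   = 9.65
p-value = 0.0467

Since p-value < α = 0.05, we reject H₀.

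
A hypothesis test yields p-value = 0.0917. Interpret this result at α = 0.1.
Since p = 0.0917 < α = 0.1, reject H₀.
There is sufficient evidence to reject the null hypothesis; the result is statistically significant at the 0.1 level.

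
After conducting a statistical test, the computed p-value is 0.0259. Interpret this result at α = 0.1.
Since p = 0.0259 < α = 0.1, reject H₀.
There is sufficient evidence to reject the null hypothesis; the result is statistically significant at the 0.1 level.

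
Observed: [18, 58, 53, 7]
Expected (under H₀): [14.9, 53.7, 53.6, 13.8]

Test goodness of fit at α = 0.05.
Chi-square goodness of fit test:
H₀: observed counts match expected distribution
H₁: observed counts differ from expected distribution
df = k - 1 = 3
χ² = Σ(O - E)²/E
   = (18 - 14.9)²/14.9 + (58 - 53.7)²/53.7 + (53 - 53.6)²/53.6 + (7 - 13.8)²/13.8
   = 0.645 + 0.344 + 0.007 + 3.351
   = 4.35
p-value = 0.2264

Since p-value > α = 0.05, we fail to reject H₀.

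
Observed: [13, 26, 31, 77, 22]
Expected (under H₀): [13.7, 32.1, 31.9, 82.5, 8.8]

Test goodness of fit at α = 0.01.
Chi-square goodness of fit test:
H₀: observed counts match expected distribution
H₁: observed counts differ from expected distribution
df = k - 1 = 4
χ² = Σ(O - E)²/E
   = (13 - 13.7)²/13.7 + (26 - 32.1)²/32.1 + (31 - 31.9)²/31.9 + (77 - 82.5)²/82.5 + (22 - 8.8)²/8.8
   = 0.036 + 1.159 + 0.025 + 0.367 + 19.800
   = 21.39
p-value = 0.0003

Since p-value < α = 0.01, we reject H₀.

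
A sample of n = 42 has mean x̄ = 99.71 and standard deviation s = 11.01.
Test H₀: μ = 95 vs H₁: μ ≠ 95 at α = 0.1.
One-sample t-test:
H₀: μ = 95
H₁: μ ≠ 95
df = n - 1 = 41
t = (x̄ - μ₀) / (s/√n) = (99.71 - 95) / (11.01/√42) = 2.772
p-value = 0.0083

Since p-value < α = 0.1, we reject H₀.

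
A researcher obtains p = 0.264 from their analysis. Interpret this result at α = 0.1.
Since p = 0.264 > α = 0.1, fail to reject H₀.
There is insufficient evidence to reject the null hypothesis; the result is not statistically significant at the 0.1 level.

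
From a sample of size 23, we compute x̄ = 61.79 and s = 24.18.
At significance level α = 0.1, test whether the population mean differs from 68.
One-sample t-test:
H₀: μ = 68
H₁: μ ≠ 68
df = n - 1 = 22
t = (x̄ - μ₀) / (s/√n) = (61.79 - 68) / (24.18/√23) = -1.232
p-value = 0.2311

Since p-value > α = 0.1, we fail to reject H₀.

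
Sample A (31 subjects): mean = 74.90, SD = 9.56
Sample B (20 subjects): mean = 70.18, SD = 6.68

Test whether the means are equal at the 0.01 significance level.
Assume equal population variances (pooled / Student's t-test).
Student's two-sample t-test (equal variances):
H₀: μ₁ = μ₂
H₁: μ₁ ≠ μ₂
df = n₁ + n₂ - 2 = 49
Pooled variance s_p² = [(n₁-1)s₁² + (n₂-1)s₂²] / (n₁ + n₂ - 2) = [(30)(9.56²) + (19)(6.68²)] / 49 = 73.2578
SE = √(s_p²(1/n₁ + 1/n₂)) = √(73.2578 × (1/31 + 1/20)) = 2.4548
t = (x̄₁ - x̄₂) / SE = (74.90 - 70.18) / 2.4548 = 4.72 / 2.4548 = 1.923
p-value = 0.0603

Since p-value > α = 0.01, we fail to reject H₀.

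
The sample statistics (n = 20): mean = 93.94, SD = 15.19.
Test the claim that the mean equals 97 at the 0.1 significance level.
One-sample t-test:
H₀: μ = 97
H₁: μ ≠ 97
df = n - 1 = 19
t = (x̄ - μ₀) / (s/√n) = (93.94 - 97) / (15.19/√20) = -0.901
p-value = 0.3789

Since p-value > α = 0.1, we fail to reject H₀.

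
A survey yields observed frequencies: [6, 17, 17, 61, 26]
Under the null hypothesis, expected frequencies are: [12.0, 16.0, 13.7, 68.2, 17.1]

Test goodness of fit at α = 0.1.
Chi-square goodness of fit test:
H₀: observed counts match expected distribution
H₁: observed counts differ from expected distribution
df = k - 1 = 4
χ² = Σ(O - E)²/E
   = (6 - 12.0)²/12.0 + (17 - 16.0)²/16.0 + (17 - 13.7)²/13.7 + (61 - 68.2)²/68.2 + (26 - 17.1)²/17.1
   = 3.000 + 0.062 + 0.795 + 0.760 + 4.632
   = 9.25
p-value = 0.0552

Since p-value < α = 0.1, we reject H₀.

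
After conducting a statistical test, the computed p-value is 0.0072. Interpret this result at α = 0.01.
Since p = 0.0072 < α = 0.01, reject H₀.
There is sufficient evidence to reject the null hypothesis; the result is statistically significant at the 0.01 level.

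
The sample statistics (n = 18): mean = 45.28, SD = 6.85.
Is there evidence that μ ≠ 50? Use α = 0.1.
One-sample t-test:
H₀: μ = 50
H₁: μ ≠ 50
df = n - 1 = 17
t = (x̄ - μ₀) / (s/√n) = (45.28 - 50) / (6.85/√18) = -2.923
p-value = 0.0095

Since p-value < α = 0.1, we reject H₀.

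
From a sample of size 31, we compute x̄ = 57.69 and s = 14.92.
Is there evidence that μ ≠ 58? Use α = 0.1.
One-sample t-test:
H₀: μ = 58
H₁: μ ≠ 58
df = n - 1 = 30
t = (x̄ - μ₀) / (s/√n) = (57.69 - 58) / (14.92/√31) = -0.116
p-value = 0.9087

Since p-value > α = 0.1, we fail to reject H₀.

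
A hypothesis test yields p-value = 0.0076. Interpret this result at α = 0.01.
Since p = 0.0076 < α = 0.01, reject H₀.
There is sufficient evidence to reject the null hypothesis; the result is statistically significant at the 0.01 level.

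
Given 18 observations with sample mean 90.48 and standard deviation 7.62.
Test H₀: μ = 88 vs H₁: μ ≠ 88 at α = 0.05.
One-sample t-test:
H₀: μ = 88
H₁: μ ≠ 88
df = n - 1 = 17
t = (x̄ - μ₀) / (s/√n) = (90.48 - 88) / (7.62/√18) = 1.381
p-value = 0.1852

Since p-value > α = 0.05, we fail to reject H₀.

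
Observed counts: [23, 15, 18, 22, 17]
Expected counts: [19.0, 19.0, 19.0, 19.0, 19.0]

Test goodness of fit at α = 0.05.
Chi-square goodness of fit test:
H₀: observed counts match expected distribution
H₁: observed counts differ from expected distribution
df = k - 1 = 4
χ² = Σ(O - E)²/E
   = (23 - 19.0)²/19.0 + (15 - 19.0)²/19.0 + (18 - 19.0)²/19.0 + (22 - 19.0)²/19.0 + (17 - 19.0)²/19.0
   = 0.842 + 0.842 + 0.053 + 0.474 + 0.211
   = 2.42
p-value = 0.6588

Since p-value > α = 0.05, we fail to reject H₀.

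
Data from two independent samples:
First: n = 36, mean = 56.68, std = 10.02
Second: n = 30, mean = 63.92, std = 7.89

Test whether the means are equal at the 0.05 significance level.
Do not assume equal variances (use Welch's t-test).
Welch's two-sample t-test:
H₀: μ₁ = μ₂
H₁: μ₁ ≠ μ₂
s₁²/n₁ = 10.02²/36 = 2.7889,  s₂²/n₂ = 7.89²/30 = 2.0751
SE = √(s₁²/n₁ + s₂²/n₂) = √(2.7889 + 2.0751) = 2.2054
df (Welch-Satterthwaite) = (s₁²/n₁ + s₂²/n₂)² / [(s₁²/n₁)²/(n₁-1) + (s₂²/n₂)²/(n₂-1)] ≈ 63.82
t = (x̄₁ - x̄₂) / SE = (56.68 - 63.92) / 2.2054 = -7.24 / 2.2054 = -3.283
p-value = 0.0017

Since p-value < α = 0.05, we reject H₀.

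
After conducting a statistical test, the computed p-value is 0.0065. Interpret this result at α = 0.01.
Since p = 0.0065 < α = 0.01, reject H₀.
There is sufficient evidence to reject the null hypothesis; the result is statistically significant at the 0.01 level.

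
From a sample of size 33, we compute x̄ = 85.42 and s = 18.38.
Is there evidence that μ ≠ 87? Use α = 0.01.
One-sample t-test:
H₀: μ = 87
H₁: μ ≠ 87
df = n - 1 = 32
t = (x̄ - μ₀) / (s/√n) = (85.42 - 87) / (18.38/√33) = -0.494
p-value = 0.6248

Since p-value > α = 0.01, we fail to reject H₀.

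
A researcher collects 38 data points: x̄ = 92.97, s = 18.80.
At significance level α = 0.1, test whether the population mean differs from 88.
One-sample t-test:
H₀: μ = 88
H₁: μ ≠ 88
df = n - 1 = 37
t = (x̄ - μ₀) / (s/√n) = (92.97 - 88) / (18.80/√38) = 1.630
p-value = 0.1117

Since p-value > α = 0.1, we fail to reject H₀.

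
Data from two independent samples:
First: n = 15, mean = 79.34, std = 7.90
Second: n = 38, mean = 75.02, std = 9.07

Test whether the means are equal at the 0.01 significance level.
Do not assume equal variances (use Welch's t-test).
Welch's two-sample t-test:
H₀: μ₁ = μ₂
H₁: μ₁ ≠ μ₂
s₁²/n₁ = 7.90²/15 = 4.1607,  s₂²/n₂ = 9.07²/38 = 2.1649
SE = √(s₁²/n₁ + s₂²/n₂) = √(4.1607 + 2.1649) = 2.5151
df (Welch-Satterthwaite) = (s₁²/n₁ + s₂²/n₂)² / [(s₁²/n₁)²/(n₁-1) + (s₂²/n₂)²/(n₂-1)] ≈ 29.35
t = (x̄₁ - x̄₂) / SE = (79.34 - 75.02) / 2.5151 = 4.32 / 2.5151 = 1.718
p-value = 0.0964

Since p-value > α = 0.01, we fail to reject H₀.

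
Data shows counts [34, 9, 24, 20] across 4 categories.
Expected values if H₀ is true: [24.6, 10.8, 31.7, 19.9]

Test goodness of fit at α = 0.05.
Chi-square goodness of fit test:
H₀: observed counts match expected distribution
H₁: observed counts differ from expected distribution
df = k - 1 = 3
χ² = Σ(O - E)²/E
   = (34 - 24.6)²/24.6 + (9 - 10.8)²/10.8 + (24 - 31.7)²/31.7 + (20 - 19.9)²/19.9
   = 3.592 + 0.300 + 1.870 + 0.001
   = 5.76
p-value = 0.1237

Since p-value > α = 0.05, we fail to reject H₀.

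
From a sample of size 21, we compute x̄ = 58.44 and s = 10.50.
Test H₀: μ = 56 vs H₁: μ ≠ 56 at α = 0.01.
One-sample t-test:
H₀: μ = 56
H₁: μ ≠ 56
df = n - 1 = 20
t = (x̄ - μ₀) / (s/√n) = (58.44 - 56) / (10.50/√21) = 1.065
p-value = 0.2996

Since p-value > α = 0.01, we fail to reject H₀.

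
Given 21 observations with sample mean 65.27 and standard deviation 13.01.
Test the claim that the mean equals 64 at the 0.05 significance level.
One-sample t-test:
H₀: μ = 64
H₁: μ ≠ 64
df = n - 1 = 20
t = (x̄ - μ₀) / (s/√n) = (65.27 - 64) / (13.01/√21) = 0.447
p-value = 0.6594

Since p-value > α = 0.05, we fail to reject H₀.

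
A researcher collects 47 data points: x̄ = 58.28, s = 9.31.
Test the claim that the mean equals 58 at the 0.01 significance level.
One-sample t-test:
H₀: μ = 58
H₁: μ ≠ 58
df = n - 1 = 46
t = (x̄ - μ₀) / (s/√n) = (58.28 - 58) / (9.31/√47) = 0.206
p-value = 0.8376

Since p-value > α = 0.01, we fail to reject H₀.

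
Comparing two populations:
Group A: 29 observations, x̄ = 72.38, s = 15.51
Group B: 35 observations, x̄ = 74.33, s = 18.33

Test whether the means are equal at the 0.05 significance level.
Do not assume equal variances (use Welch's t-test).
Welch's two-sample t-test:
H₀: μ₁ = μ₂
H₁: μ₁ ≠ μ₂
s₁²/n₁ = 15.51²/29 = 8.2952,  s₂²/n₂ = 18.33²/35 = 9.5997
SE = √(s₁²/n₁ + s₂²/n₂) = √(8.2952 + 9.5997) = 4.2302
df (Welch-Satterthwaite) = (s₁²/n₁ + s₂²/n₂)² / [(s₁²/n₁)²/(n₁-1) + (s₂²/n₂)²/(n₂-1)] ≈ 61.96
t = (x̄₁ - x̄₂) / SE = (72.38 - 74.33) / 4.2302 = -1.95 / 4.2302 = -0.461
p-value = 0.6464

Since p-value > α = 0.05, we fail to reject H₀.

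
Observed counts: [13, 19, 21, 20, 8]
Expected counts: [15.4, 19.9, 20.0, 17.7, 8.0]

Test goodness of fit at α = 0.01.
Chi-square goodness of fit test:
H₀: observed counts match expected distribution
H₁: observed counts differ from expected distribution
df = k - 1 = 4
χ² = Σ(O - E)²/E
   = (13 - 15.4)²/15.4 + (19 - 19.9)²/19.9 + (21 - 20.0)²/20.0 + (20 - 17.7)²/17.7 + (8 - 8.0)²/8.0
   = 0.374 + 0.041 + 0.050 + 0.299 + 0.000
   = 0.76
p-value = 0.9433

Since p-value > α = 0.01, we fail to reject H₀.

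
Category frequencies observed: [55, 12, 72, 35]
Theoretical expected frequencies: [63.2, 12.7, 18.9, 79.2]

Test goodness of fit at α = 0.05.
Chi-square goodness of fit test:
H₀: observed counts match expected distribution
H₁: observed counts differ from expected distribution
df = k - 1 = 3
χ² = Σ(O - E)²/E
   = (55 - 63.2)²/63.2 + (12 - 12.7)²/12.7 + (72 - 18.9)²/18.9 + (35 - 79.2)²/79.2
   = 1.064 + 0.039 + 149.186 + 24.667
   = 174.96
p-value < 0.0001

Since p-value < α = 0.05, we reject H₀.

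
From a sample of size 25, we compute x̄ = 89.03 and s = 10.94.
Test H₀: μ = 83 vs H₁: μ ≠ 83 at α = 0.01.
One-sample t-test:
H₀: μ = 83
H₁: μ ≠ 83
df = n - 1 = 24
t = (x̄ - μ₀) / (s/√n) = (89.03 - 83) / (10.94/√25) = 2.756
p-value = 0.0110

Since p-value > α = 0.01, we fail to reject H₀.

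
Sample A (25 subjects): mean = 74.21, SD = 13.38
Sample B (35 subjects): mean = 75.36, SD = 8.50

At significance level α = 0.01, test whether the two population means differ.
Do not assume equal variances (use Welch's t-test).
Welch's two-sample t-test:
H₀: μ₁ = μ₂
H₁: μ₁ ≠ μ₂
s₁²/n₁ = 13.38²/25 = 7.1610,  s₂²/n₂ = 8.50²/35 = 2.0643
SE = √(s₁²/n₁ + s₂²/n₂) = √(7.1610 + 2.0643) = 3.0373
df (Welch-Satterthwaite) = (s₁²/n₁ + s₂²/n₂)² / [(s₁²/n₁)²/(n₁-1) + (s₂²/n₂)²/(n₂-1)] ≈ 37.62
t = (x̄₁ - x̄₂) / SE = (74.21 - 75.36) / 3.0373 = -1.15 / 3.0373 = -0.379
p-value = 0.7071

Since p-value > α = 0.01, we fail to reject H₀.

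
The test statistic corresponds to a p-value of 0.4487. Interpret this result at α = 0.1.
Since p = 0.4487 > α = 0.1, fail to reject H₀.
There is insufficient evidence to reject the null hypothesis; the result is not statistically significant at the 0.1 level.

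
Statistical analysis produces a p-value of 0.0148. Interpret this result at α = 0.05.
Since p = 0.0148 < α = 0.05, reject H₀.
There is sufficient evidence to reject the null hypothesis; the result is statistically significant at the 0.05 level.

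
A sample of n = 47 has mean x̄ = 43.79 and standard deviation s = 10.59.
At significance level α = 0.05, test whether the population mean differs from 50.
One-sample t-test:
H₀: μ = 50
H₁: μ ≠ 50
df = n - 1 = 46
t = (x̄ - μ₀) / (s/√n) = (43.79 - 50) / (10.59/√47) = -4.020
p-value = 0.0002

Since p-value < α = 0.05, we reject H₀.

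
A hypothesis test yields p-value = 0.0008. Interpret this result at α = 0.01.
Since p = 0.0008 < α = 0.01, reject H₀.
There is sufficient evidence to reject the null hypothesis; the result is statistically significant at the 0.01 level.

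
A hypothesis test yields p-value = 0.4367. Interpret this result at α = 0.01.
Since p = 0.4367 > α = 0.01, fail to reject H₀.
There is insufficient evidence to reject the null hypothesis; the result is not statistically significant at the 0.01 level.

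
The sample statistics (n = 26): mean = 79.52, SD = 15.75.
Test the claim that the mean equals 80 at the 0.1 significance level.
One-sample t-test:
H₀: μ = 80
H₁: μ ≠ 80
df = n - 1 = 25
t = (x̄ - μ₀) / (s/√n) = (79.52 - 80) / (15.75/√26) = -0.155
p-value = 0.8778

Since p-value > α = 0.1, we fail to reject H₀.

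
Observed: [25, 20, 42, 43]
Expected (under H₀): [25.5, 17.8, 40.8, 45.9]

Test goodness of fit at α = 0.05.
Chi-square goodness of fit test:
H₀: observed counts match expected distribution
H₁: observed counts differ from expected distribution
df = k - 1 = 3
χ² = Σ(O - E)²/E
   = (25 - 25.5)²/25.5 + (20 - 17.8)²/17.8 + (42 - 40.8)²/40.8 + (43 - 45.9)²/45.9
   = 0.010 + 0.272 + 0.035 + 0.183
   = 0.50
p-value = 0.9188

Since p-value > α = 0.05, we fail to reject H₀.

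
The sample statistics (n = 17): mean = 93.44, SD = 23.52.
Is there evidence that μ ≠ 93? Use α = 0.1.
One-sample t-test:
H₀: μ = 93
H₁: μ ≠ 93
df = n - 1 = 16
t = (x̄ - μ₀) / (s/√n) = (93.44 - 93) / (23.52/√17) = 0.077
p-value = 0.9395

Since p-value > α = 0.1, we fail to reject H₀.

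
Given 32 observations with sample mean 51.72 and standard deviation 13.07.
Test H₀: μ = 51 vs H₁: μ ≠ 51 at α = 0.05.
One-sample t-test:
H₀: μ = 51
H₁: μ ≠ 51
df = n - 1 = 31
t = (x̄ - μ₀) / (s/√n) = (51.72 - 51) / (13.07/√32) = 0.312
p-value = 0.7574

Since p-value > α = 0.05, we fail to reject H₀.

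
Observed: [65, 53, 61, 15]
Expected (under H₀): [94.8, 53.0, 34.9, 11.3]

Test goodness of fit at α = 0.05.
Chi-square goodness of fit test:
H₀: observed counts match expected distribution
H₁: observed counts differ from expected distribution
df = k - 1 = 3
χ² = Σ(O - E)²/E
   = (65 - 94.8)²/94.8 + (53 - 53.0)²/53.0 + (61 - 34.9)²/34.9 + (15 - 11.3)²/11.3
   = 9.368 + 0.000 + 19.519 + 1.212
   = 30.10
p-value < 0.0001

Since p-value < α = 0.05, we reject H₀.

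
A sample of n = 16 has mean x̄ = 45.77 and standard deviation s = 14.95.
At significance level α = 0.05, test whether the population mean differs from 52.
One-sample t-test:
H₀: μ = 52
H₁: μ ≠ 52
df = n - 1 = 15
t = (x̄ - μ₀) / (s/√n) = (45.77 - 52) / (14.95/√16) = -1.667
p-value = 0.1163

Since p-value > α = 0.05, we fail to reject H₀.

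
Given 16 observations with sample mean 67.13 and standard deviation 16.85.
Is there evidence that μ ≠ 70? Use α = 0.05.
One-sample t-test:
H₀: μ = 70
H₁: μ ≠ 70
df = n - 1 = 15
t = (x̄ - μ₀) / (s/√n) = (67.13 - 70) / (16.85/√16) = -0.681
p-value = 0.5061

Since p-value > α = 0.05, we fail to reject H₀.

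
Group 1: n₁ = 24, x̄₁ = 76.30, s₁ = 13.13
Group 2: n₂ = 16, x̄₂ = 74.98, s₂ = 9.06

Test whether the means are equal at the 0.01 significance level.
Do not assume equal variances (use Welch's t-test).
Welch's two-sample t-test:
H₀: μ₁ = μ₂
H₁: μ₁ ≠ μ₂
s₁²/n₁ = 13.13²/24 = 7.1832,  s₂²/n₂ = 9.06²/16 = 5.1302
SE = √(s₁²/n₁ + s₂²/n₂) = √(7.1832 + 5.1302) = 3.5090
df (Welch-Satterthwaite) = (s₁²/n₁ + s₂²/n₂)² / [(s₁²/n₁)²/(n₁-1) + (s₂²/n₂)²/(n₂-1)] ≈ 37.92
t = (x̄₁ - x̄₂) / SE = (76.30 - 74.98) / 3.5090 = 1.32 / 3.5090 = 0.376
p-value = 0.7089

Since p-value > α = 0.01, we fail to reject H₀.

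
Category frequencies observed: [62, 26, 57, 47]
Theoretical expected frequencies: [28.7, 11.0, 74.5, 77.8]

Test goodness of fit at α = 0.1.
Chi-square goodness of fit test:
H₀: observed counts match expected distribution
H₁: observed counts differ from expected distribution
df = k - 1 = 3
χ² = Σ(O - E)²/E
   = (62 - 28.7)²/28.7 + (26 - 11.0)²/11.0 + (57 - 74.5)²/74.5 + (47 - 77.8)²/77.8
   = 38.637 + 20.455 + 4.111 + 12.193
   = 75.40
p-value < 0.0001

Since p-value < α = 0.1, we reject H₀.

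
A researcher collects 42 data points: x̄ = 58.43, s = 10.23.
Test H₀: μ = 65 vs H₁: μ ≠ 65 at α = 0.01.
One-sample t-test:
H₀: μ = 65
H₁: μ ≠ 65
df = n - 1 = 41
t = (x̄ - μ₀) / (s/√n) = (58.43 - 65) / (10.23/√42) = -4.162
p-value = 0.0002

Since p-value < α = 0.01, we reject H₀.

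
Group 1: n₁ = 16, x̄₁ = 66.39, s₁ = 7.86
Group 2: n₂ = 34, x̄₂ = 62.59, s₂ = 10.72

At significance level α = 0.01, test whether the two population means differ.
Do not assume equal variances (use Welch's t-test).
Welch's two-sample t-test:
H₀: μ₁ = μ₂
H₁: μ₁ ≠ μ₂
s₁²/n₁ = 7.86²/16 = 3.8612,  s₂²/n₂ = 10.72²/34 = 3.3800
SE = √(s₁²/n₁ + s₂²/n₂) = √(3.8612 + 3.3800) = 2.6909
df (Welch-Satterthwaite) = (s₁²/n₁ + s₂²/n₂)² / [(s₁²/n₁)²/(n₁-1) + (s₂²/n₂)²/(n₂-1)] ≈ 39.13
t = (x̄₁ - x̄₂) / SE = (66.39 - 62.59) / 2.6909 = 3.80 / 2.6909 = 1.412
p-value = 0.1658

Since p-value > α = 0.01, we fail to reject H₀.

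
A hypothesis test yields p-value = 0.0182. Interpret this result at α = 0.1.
Since p = 0.0182 < α = 0.1, reject H₀.
There is sufficient evidence to reject the null hypothesis; the result is statistically significant at the 0.1 level.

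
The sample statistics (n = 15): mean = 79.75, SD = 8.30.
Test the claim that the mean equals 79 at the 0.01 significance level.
One-sample t-test:
H₀: μ = 79
H₁: μ ≠ 79
df = n - 1 = 14
t = (x̄ - μ₀) / (s/√n) = (79.75 - 79) / (8.30/√15) = 0.350
p-value = 0.7316

Since p-value > α = 0.01, we fail to reject H₀.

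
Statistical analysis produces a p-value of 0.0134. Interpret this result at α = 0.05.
Since p = 0.0134 < α = 0.05, reject H₀.
There is sufficient evidence to reject the null hypothesis; the result is statistically significant at the 0.05 level.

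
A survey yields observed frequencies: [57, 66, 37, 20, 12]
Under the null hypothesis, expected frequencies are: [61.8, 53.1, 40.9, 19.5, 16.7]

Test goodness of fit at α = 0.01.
Chi-square goodness of fit test:
H₀: observed counts match expected distribution
H₁: observed counts differ from expected distribution
df = k - 1 = 4
χ² = Σ(O - E)²/E
   = (57 - 61.8)²/61.8 + (66 - 53.1)²/53.1 + (37 - 40.9)²/40.9 + (20 - 19.5)²/19.5 + (12 - 16.7)²/16.7
   = 0.373 + 3.134 + 0.372 + 0.013 + 1.323
   = 5.21
p-value = 0.2660

Since p-value > α = 0.01, we fail to reject H₀.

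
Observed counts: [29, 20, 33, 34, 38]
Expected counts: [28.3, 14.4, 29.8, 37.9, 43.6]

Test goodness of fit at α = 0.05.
Chi-square goodness of fit test:
H₀: observed counts match expected distribution
H₁: observed counts differ from expected distribution
df = k - 1 = 4
χ² = Σ(O - E)²/E
   = (29 - 28.3)²/28.3 + (20 - 14.4)²/14.4 + (33 - 29.8)²/29.8 + (34 - 37.9)²/37.9 + (38 - 43.6)²/43.6
   = 0.017 + 2.178 + 0.344 + 0.401 + 0.719
   = 3.66
p-value = 0.4541

Since p-value > α = 0.05, we fail to reject H₀.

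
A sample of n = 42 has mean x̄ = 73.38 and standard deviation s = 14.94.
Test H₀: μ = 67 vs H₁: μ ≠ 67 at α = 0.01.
One-sample t-test:
H₀: μ = 67
H₁: μ ≠ 67
df = n - 1 = 41
t = (x̄ - μ₀) / (s/√n) = (73.38 - 67) / (14.94/√42) = 2.768
p-value = 0.0084

Since p-value < α = 0.01, we reject H₀.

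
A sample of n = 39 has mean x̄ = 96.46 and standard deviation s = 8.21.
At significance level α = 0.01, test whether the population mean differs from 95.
One-sample t-test:
H₀: μ = 95
H₁: μ ≠ 95
df = n - 1 = 38
t = (x̄ - μ₀) / (s/√n) = (96.46 - 95) / (8.21/√39) = 1.111
p-value = 0.2737

Since p-value > α = 0.01, we fail to reject H₀.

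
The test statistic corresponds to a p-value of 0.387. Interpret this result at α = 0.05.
Since p = 0.387 > α = 0.05, fail to reject H₀.
There is insufficient evidence to reject the null hypothesis; the result is not statistically significant at the 0.05 level.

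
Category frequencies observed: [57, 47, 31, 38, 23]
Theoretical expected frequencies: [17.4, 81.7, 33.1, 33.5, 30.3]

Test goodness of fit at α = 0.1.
Chi-square goodness of fit test:
H₀: observed counts match expected distribution
H₁: observed counts differ from expected distribution
df = k - 1 = 4
χ² = Σ(O - E)²/E
   = (57 - 17.4)²/17.4 + (47 - 81.7)²/81.7 + (31 - 33.1)²/33.1 + (38 - 33.5)²/33.5 + (23 - 30.3)²/30.3
   = 90.124 + 14.738 + 0.133 + 0.604 + 1.759
   = 107.36
p-value < 0.0001

Since p-value < α = 0.1, we reject H₀.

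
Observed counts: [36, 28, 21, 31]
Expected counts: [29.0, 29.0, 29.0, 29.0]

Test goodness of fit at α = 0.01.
Chi-square goodness of fit test:
H₀: observed counts match expected distribution
H₁: observed counts differ from expected distribution
df = k - 1 = 3
χ² = Σ(O - E)²/E
   = (36 - 29.0)²/29.0 + (28 - 29.0)²/29.0 + (21 - 29.0)²/29.0 + (31 - 29.0)²/29.0
   = 1.690 + 0.034 + 2.207 + 0.138
   = 4.07
p-value = 0.2541

Since p-value > α = 0.01, we fail to reject H₀.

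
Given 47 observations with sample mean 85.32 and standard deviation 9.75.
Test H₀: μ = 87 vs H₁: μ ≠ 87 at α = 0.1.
One-sample t-test:
H₀: μ = 87
H₁: μ ≠ 87
df = n - 1 = 46
t = (x̄ - μ₀) / (s/√n) = (85.32 - 87) / (9.75/√47) = -1.181
p-value = 0.2436

Since p-value > α = 0.1, we fail to reject H₀.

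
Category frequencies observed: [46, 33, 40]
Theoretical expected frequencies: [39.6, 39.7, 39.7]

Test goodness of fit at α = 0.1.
Chi-square goodness of fit test:
H₀: observed counts match expected distribution
H₁: observed counts differ from expected distribution
df = k - 1 = 2
χ² = Σ(O - E)²/E
   = (46 - 39.6)²/39.6 + (33 - 39.7)²/39.7 + (40 - 39.7)²/39.7
   = 1.034 + 1.131 + 0.002
   = 2.17
p-value = 0.3384

Since p-value > α = 0.1, we fail to reject H₀.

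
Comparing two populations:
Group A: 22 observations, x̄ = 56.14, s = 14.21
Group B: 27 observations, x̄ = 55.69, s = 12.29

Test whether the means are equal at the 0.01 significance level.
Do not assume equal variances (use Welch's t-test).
Welch's two-sample t-test:
H₀: μ₁ = μ₂
H₁: μ₁ ≠ μ₂
s₁²/n₁ = 14.21²/22 = 9.1784,  s₂²/n₂ = 12.29²/27 = 5.5942
SE = √(s₁²/n₁ + s₂²/n₂) = √(9.1784 + 5.5942) = 3.8435
df (Welch-Satterthwaite) = (s₁²/n₁ + s₂²/n₂)² / [(s₁²/n₁)²/(n₁-1) + (s₂²/n₂)²/(n₂-1)] ≈ 41.84
t = (x̄₁ - x̄₂) / SE = (56.14 - 55.69) / 3.8435 = 0.45 / 3.8435 = 0.117
p-value = 0.9074

Since p-value > α = 0.01, we fail to reject H₀.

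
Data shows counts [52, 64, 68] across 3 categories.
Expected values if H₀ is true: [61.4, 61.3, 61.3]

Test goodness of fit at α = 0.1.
Chi-square goodness of fit test:
H₀: observed counts match expected distribution
H₁: observed counts differ from expected distribution
df = k - 1 = 2
χ² = Σ(O - E)²/E
   = (52 - 61.4)²/61.4 + (64 - 61.3)²/61.3 + (68 - 61.3)²/61.3
   = 1.439 + 0.119 + 0.732
   = 2.29
p-value = 0.3182

Since p-value > α = 0.1, we fail to reject H₀.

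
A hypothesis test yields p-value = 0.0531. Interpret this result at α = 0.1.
Since p = 0.0531 < α = 0.1, reject H₀.
There is sufficient evidence to reject the null hypothesis; the result is statistically significant at the 0.1 level.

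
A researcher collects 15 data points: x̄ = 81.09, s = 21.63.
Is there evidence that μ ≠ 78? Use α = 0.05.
One-sample t-test:
H₀: μ = 78
H₁: μ ≠ 78
df = n - 1 = 14
t = (x̄ - μ₀) / (s/√n) = (81.09 - 78) / (21.63/√15) = 0.553
p-value = 0.5888

Since p-value > α = 0.05, we fail to reject H₀.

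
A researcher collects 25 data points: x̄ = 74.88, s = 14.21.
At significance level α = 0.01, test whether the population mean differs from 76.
One-sample t-test:
H₀: μ = 76
H₁: μ ≠ 76
df = n - 1 = 24
t = (x̄ - μ₀) / (s/√n) = (74.88 - 76) / (14.21/√25) = -0.394
p-value = 0.6970

Since p-value > α = 0.01, we fail to reject H₀.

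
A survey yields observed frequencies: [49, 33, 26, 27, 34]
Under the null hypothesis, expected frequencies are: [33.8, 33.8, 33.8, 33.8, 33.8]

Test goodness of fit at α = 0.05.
Chi-square goodness of fit test:
H₀: observed counts match expected distribution
H₁: observed counts differ from expected distribution
df = k - 1 = 4
χ² = Σ(O - E)²/E
   = (49 - 33.8)²/33.8 + (33 - 33.8)²/33.8 + (26 - 33.8)²/33.8 + (27 - 33.8)²/33.8 + (34 - 33.8)²/33.8
   = 6.836 + 0.019 + 1.800 + 1.368 + 0.001
   = 10.02
p-value = 0.0400

Since p-value < α = 0.05, we reject H₀.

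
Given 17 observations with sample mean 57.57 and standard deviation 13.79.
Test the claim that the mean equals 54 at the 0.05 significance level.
One-sample t-test:
H₀: μ = 54
H₁: μ ≠ 54
df = n - 1 = 16
t = (x̄ - μ₀) / (s/√n) = (57.57 - 54) / (13.79/√17) = 1.067
p-value = 0.3016

Since p-value > α = 0.05, we fail to reject H₀.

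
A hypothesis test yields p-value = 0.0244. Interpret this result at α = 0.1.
Since p = 0.0244 < α = 0.1, reject H₀.
There is sufficient evidence to reject the null hypothesis; the result is statistically significant at the 0.1 level.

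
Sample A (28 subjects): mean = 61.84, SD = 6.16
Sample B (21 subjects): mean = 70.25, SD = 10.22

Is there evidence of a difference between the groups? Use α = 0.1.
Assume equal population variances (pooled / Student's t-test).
Student's two-sample t-test (equal variances):
H₀: μ₁ = μ₂
H₁: μ₁ ≠ μ₂
df = n₁ + n₂ - 2 = 47
Pooled variance s_p² = [(n₁-1)s₁² + (n₂-1)s₂²] / (n₁ + n₂ - 2) = [(27)(6.16²) + (20)(10.22²)] / 47 = 66.2447
SE = √(s_p²(1/n₁ + 1/n₂)) = √(66.2447 × (1/28 + 1/21)) = 2.3496
t = (x̄₁ - x̄₂) / SE = (61.84 - 70.25) / 2.3496 = -8.41 / 2.3496 = -3.579
p-value = 0.0008

Since p-value < α = 0.1, we reject H₀.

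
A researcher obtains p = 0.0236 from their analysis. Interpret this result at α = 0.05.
Since p = 0.0236 < α = 0.05, reject H₀.
There is sufficient evidence to reject the null hypothesis; the result is statistically significant at the 0.05 level.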